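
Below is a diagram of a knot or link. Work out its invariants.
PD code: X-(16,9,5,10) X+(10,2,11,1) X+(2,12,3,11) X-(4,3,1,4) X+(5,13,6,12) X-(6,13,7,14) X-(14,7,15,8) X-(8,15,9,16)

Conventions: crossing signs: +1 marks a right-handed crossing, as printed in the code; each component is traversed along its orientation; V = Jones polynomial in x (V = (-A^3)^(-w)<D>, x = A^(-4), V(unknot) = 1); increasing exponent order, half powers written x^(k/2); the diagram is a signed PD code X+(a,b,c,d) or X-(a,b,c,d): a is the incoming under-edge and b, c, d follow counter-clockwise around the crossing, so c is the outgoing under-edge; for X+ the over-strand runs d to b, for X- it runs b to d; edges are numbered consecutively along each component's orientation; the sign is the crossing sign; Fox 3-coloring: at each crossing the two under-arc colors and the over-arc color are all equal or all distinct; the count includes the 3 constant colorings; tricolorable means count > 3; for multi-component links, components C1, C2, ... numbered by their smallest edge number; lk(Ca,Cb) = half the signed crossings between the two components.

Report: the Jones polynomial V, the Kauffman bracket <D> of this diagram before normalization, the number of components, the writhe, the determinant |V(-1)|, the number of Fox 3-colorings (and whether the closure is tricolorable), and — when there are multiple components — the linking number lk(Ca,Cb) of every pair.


Jones polynomial: V(x) = x^(-7/2) - x^(-5/2) + x^(-3/2) - 2x^(-1/2) - x^(3/2)
<D> = -A^-12 - 2A^-4 + 1 - A^4 + A^8; writhe -2
components 2, writhe -2 (8 crossings)
linking number lk(C1,C2) = +1
3-colorings: 9 of 3^8, det 6 — tricolorable
note: w = -2 shifts under R1 moves; the (-A^3)^(2) factor cancels that in V


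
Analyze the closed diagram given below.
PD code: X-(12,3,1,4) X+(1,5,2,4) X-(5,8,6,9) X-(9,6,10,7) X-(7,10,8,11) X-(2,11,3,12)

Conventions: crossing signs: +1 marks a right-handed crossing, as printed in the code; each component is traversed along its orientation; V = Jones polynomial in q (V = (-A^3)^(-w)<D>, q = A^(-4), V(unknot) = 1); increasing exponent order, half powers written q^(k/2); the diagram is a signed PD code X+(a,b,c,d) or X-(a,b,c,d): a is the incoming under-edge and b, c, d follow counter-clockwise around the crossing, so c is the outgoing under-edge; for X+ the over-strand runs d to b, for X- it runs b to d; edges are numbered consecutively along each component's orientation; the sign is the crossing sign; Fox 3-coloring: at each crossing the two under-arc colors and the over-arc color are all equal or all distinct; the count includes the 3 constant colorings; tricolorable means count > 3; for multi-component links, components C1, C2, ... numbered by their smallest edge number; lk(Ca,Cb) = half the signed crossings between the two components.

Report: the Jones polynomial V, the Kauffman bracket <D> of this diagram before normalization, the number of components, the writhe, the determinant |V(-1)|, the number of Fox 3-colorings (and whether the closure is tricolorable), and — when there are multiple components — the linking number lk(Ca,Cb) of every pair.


V(q) = -q^-4 + q^-3 + q^-1
bracket: A^-8 + 1 - A^4, w = -4
1 component, writhe -4, over 6 crossings
det 3, colorings 9 of 3^6 — tricolorable
observation: V spans 3 powers of q: at least 3 crossings in any diagram


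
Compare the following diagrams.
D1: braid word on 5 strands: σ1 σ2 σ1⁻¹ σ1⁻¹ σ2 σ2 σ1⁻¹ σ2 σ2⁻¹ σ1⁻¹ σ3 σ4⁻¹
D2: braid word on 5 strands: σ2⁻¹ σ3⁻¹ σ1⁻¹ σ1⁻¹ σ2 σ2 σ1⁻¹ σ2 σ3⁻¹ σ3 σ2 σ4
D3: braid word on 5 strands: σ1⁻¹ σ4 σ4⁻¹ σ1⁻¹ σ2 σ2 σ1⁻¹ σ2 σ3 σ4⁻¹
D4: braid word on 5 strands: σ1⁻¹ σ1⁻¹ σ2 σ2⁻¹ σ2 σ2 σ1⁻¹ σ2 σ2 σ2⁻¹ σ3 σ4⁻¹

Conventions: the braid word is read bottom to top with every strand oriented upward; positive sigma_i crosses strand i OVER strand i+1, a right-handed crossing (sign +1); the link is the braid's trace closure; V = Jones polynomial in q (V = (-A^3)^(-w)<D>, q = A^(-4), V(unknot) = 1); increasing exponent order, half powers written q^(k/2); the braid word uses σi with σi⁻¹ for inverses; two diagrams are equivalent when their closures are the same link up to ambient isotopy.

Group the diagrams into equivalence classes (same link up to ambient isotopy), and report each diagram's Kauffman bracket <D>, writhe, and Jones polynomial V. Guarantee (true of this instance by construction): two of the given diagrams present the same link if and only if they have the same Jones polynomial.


grouping into links: {D1, D2, D3, D4}
V(D1) = -q^-3 + 2q^-2 - 2q^-1 + 3 - 2q + 2q^2 - q^3  (w 0, c 12, <D> = -A^-12 + 2A^-8 - 2A^-4 + 3 - 2A^4 + 2A^8 - A^12)
V(D2) = -q^-3 + 2q^-2 - 2q^-1 + 3 - 2q + 2q^2 - q^3  (w 0, c 12, <D> = -A^-12 + 2A^-8 - 2A^-4 + 3 - 2A^4 + 2A^8 - A^12)
V(D3) = -q^-3 + 2q^-2 - 2q^-1 + 3 - 2q + 2q^2 - q^3  [10 crossings, <D> = -A^-12 + 2A^-8 - 2A^-4 + 3 - 2A^4 + 2A^8 - A^12, w = 0]
V(D4) = -q^-3 + 2q^-2 - 2q^-1 + 3 - 2q + 2q^2 - q^3  (w 0, c 12, <D> = -A^-12 + 2A^-8 - 2A^-4 + 3 - 2A^4 + 2A^8 - A^12)
why: one V(q) for all 4 diagrams — one class (guaranteed)


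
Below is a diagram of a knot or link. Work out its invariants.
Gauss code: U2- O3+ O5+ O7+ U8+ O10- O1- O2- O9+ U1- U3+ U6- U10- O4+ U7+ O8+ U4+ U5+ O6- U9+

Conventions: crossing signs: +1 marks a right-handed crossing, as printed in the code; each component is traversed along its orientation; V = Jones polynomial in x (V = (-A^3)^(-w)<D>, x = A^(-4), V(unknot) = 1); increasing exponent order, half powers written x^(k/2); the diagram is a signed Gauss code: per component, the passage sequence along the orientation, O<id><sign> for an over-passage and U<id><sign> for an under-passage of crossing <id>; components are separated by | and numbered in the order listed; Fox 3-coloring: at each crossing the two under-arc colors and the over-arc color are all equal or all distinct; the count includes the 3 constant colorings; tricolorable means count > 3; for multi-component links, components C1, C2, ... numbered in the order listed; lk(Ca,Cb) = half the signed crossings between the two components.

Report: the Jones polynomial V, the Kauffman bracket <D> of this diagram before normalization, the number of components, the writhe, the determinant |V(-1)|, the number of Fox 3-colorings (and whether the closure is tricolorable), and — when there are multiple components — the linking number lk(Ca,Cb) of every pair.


V = x + x^3 - x^4
<D> = -A^-10 + A^-6 + A^2 (w = +2)
1 component over 10 crossings, w = +2
9 Fox colorings among 3^10, |V(-1)| = 3: tricolorable
why: det 3 = |V(-1)|; divisible by 3, so tricolorable


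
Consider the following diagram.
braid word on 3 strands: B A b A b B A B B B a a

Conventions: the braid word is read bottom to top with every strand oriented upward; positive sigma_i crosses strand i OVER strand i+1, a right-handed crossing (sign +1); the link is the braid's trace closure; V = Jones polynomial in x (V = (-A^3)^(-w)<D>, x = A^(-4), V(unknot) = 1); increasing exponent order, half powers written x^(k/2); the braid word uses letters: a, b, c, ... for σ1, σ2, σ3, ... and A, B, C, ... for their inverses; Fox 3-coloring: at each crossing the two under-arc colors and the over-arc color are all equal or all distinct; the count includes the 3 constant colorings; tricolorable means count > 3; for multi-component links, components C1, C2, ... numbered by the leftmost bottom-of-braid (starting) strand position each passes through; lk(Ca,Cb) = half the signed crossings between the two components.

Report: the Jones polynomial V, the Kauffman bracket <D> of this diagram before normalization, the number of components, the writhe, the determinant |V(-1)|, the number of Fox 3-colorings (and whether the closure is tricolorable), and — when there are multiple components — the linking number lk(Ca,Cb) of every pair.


V(x) = -x^-8 + 2x^-7 - 3x^-6 + 4x^-5 - 5x^-4 + 5x^-3 - 3x^-2 + 3x^-1 - 1
bracket: -A^-12 + 3A^-8 - 3A^-4 + 5 - 5A^4 + 4A^8 - 3A^12 + 2A^16 - A^20, w = -4
1 component, writhe -4, over 12 crossings
det 27, colorings 9 of 3^12 — tricolorable
observation: w = -4 shifts under R1 moves; the (-A^3)^(4) factor cancels that in V


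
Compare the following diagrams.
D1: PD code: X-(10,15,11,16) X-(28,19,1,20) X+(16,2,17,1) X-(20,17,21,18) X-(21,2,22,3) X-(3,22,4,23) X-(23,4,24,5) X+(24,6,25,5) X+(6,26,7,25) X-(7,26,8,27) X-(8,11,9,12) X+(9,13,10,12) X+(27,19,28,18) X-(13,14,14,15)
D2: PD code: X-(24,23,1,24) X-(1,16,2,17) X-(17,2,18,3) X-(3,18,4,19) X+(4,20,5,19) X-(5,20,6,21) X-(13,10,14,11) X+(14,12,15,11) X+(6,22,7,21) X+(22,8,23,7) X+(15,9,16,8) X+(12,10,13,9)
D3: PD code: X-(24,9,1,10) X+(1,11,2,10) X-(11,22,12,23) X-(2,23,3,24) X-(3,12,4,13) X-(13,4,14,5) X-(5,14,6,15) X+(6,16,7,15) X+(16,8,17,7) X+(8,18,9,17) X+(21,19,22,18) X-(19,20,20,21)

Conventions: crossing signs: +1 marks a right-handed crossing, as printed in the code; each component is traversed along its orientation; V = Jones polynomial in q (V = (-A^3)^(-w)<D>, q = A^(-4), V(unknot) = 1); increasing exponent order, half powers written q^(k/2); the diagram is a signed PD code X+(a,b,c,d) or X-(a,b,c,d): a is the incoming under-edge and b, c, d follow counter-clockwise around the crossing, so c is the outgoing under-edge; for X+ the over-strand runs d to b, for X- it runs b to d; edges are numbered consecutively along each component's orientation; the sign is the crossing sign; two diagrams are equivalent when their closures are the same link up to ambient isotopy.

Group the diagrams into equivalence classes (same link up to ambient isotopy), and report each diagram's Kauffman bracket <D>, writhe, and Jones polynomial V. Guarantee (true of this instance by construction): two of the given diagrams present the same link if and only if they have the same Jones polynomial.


equivalence classes: {D1, D2, D3}
D1 (bracket A^-12; 14 crossings at w = -4): V = 1
D2 (bracket 1; 12 crossings at w = 0): V = 1
V(D3) = 1  (w -2, c 12, <D> = A^-6)
observation: all 3 diagrams share one V(q), hence one class


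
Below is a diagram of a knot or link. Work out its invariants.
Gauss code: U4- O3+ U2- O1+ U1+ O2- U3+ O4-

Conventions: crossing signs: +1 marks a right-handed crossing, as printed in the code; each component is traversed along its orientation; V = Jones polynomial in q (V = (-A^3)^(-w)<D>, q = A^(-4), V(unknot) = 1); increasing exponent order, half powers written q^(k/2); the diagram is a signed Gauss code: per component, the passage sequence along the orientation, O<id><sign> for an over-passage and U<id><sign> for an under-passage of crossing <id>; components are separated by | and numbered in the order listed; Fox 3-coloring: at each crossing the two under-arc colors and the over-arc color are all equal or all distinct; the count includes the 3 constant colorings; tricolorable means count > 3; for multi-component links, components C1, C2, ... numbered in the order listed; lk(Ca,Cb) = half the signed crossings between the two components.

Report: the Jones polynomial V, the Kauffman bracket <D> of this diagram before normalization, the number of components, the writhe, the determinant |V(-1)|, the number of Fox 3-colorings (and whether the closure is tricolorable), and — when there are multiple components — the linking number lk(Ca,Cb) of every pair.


V(q) = 1
bracket: 1, w = 0
1 component, writhe 0, over 4 crossings
det 1, colorings 3 of 3^4 — not tricolorable
observation: w = 0 (over 4 crossings) is diagram-only; (-A^3)^(0) removes it from V


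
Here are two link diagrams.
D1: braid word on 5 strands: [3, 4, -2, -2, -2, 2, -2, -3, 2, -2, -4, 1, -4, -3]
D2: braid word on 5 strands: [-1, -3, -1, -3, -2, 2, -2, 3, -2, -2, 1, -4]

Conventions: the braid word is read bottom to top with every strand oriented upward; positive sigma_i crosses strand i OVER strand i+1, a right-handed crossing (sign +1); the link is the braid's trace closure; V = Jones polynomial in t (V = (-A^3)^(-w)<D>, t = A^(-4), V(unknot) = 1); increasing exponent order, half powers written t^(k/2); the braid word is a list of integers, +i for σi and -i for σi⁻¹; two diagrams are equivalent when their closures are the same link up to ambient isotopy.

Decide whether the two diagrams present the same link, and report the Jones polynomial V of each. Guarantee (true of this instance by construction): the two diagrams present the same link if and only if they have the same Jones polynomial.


equivalent: no
V(D1) = -t^-4 + t^-3 + t^-1  (w -4, c 14, <D> = A^-8 + 1 - A^4)
D2 (bracket A^-14 - A^-10 + 2A^-6 - A^-2 + A^2 - A^6; 12 crossings at w = -6): V = -t^-6 + t^-5 - t^-4 + 2t^-3 - t^-2 + t^-1
why: V(t) takes 2 values over 2 diagrams, fixing the grouping


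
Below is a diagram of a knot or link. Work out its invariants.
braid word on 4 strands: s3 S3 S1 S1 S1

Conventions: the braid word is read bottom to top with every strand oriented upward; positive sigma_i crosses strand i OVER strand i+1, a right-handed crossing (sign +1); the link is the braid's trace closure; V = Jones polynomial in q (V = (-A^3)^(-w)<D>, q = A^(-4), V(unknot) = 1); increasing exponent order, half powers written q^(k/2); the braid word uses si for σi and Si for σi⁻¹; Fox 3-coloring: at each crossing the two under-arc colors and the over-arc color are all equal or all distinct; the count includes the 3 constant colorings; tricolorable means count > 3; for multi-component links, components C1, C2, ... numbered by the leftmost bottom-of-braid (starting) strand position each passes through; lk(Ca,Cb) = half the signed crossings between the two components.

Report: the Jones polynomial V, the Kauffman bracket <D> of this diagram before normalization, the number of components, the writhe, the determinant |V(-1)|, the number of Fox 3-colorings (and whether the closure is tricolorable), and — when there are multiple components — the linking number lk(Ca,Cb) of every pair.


V(q) = -q^-5 - q^-4 + q^-3 + 2q^-2 + 2q^-1 + 1
bracket: -A^-9 - 2A^-5 - 2A^-1 - A^3 + A^7 + A^11, w = -3
3 components, writhe -3, over 5 crossings
lk(C1,C2) = 0
linking number lk(C1,C3) = 0
lk(C2,C3): 0
det 0, colorings 81 of 3^6 — tricolorable
observation: a single generator in B_4: the closure splits as T(2,3) plus 2 unknots


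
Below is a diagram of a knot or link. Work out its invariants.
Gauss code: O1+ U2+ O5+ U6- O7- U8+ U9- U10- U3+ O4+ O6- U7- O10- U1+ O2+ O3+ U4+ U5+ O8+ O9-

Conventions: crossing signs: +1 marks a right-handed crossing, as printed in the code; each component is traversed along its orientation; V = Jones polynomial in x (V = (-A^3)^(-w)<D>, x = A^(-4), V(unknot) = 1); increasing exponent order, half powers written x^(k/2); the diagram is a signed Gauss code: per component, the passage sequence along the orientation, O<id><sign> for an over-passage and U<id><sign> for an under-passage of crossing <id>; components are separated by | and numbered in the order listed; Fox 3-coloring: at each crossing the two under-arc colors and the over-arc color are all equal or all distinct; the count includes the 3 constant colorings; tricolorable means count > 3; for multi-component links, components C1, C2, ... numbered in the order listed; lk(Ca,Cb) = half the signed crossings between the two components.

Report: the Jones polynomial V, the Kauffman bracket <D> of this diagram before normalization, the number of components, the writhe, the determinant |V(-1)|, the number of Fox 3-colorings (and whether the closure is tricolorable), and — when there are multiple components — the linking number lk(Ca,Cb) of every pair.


V(x) = -x^-1 + 2 - x + 2x^2 - x^3 + x^4 - x^5
bracket: -A^-14 + A^-10 - A^-6 + 2A^-2 - A^2 + 2A^6 - A^10, w = +2
1 component, writhe +2, over 10 crossings
det 9, colorings 9 of 3^10 — tricolorable
observation: the span of V is 6, forcing >= 6 crossings in any diagram


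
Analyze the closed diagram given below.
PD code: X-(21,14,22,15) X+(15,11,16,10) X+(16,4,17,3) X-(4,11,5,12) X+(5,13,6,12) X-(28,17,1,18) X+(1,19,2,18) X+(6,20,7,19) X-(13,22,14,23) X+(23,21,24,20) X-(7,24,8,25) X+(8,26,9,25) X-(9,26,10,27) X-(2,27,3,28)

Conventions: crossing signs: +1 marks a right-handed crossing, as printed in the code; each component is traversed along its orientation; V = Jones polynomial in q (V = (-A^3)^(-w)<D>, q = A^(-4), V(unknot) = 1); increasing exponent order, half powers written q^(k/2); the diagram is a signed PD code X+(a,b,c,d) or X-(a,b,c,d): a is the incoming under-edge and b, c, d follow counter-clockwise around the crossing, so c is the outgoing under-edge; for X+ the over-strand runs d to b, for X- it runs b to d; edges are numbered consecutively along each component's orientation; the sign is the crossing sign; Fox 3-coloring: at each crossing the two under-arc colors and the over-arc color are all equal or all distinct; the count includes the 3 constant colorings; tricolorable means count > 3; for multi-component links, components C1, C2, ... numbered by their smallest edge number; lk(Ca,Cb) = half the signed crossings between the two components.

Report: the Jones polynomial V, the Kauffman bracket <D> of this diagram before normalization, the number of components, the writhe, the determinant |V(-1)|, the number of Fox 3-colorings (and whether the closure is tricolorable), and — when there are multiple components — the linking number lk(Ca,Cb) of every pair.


V = q^-2 - q^-1 + 2 - 2q + q^2 - q^3 + q^4
<D> = A^-16 - A^-12 + A^-8 - 2A^-4 + 2 - A^4 + A^8 (w = 0)
1 component over 14 crossings, w = 0
9 Fox colorings among 3^14, |V(-1)| = 9: tricolorable
why: w = 0 shifts under R1 moves; the (-A^3)^(0) factor cancels that in V


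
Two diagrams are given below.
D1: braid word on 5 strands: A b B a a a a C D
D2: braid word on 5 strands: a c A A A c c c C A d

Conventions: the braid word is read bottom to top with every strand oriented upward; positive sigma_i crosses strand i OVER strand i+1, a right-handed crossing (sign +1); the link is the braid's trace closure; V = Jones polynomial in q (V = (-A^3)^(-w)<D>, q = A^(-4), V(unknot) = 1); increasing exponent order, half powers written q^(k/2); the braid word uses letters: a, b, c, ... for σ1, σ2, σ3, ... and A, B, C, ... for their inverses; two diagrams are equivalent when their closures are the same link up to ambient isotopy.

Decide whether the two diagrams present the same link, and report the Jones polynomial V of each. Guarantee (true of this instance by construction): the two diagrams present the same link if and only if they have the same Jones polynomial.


same link: no
V(D1) = -q^(1/2) - q^(3/2) - q^(5/2) + q^(9/2)  [9 crossings, <D> = -A^-15 + A^-7 + A^-3 + A, w = +1]
V(D2) = q^(-7/2) - 2q^(-1/2) - 2q^(1/2) + q^(7/2)  [11 crossings, <D> = -A^-11 + 2A + 2A^5 - A^17, w = +1]
insight: V(q) takes 2 values over 2 diagrams, fixing the grouping


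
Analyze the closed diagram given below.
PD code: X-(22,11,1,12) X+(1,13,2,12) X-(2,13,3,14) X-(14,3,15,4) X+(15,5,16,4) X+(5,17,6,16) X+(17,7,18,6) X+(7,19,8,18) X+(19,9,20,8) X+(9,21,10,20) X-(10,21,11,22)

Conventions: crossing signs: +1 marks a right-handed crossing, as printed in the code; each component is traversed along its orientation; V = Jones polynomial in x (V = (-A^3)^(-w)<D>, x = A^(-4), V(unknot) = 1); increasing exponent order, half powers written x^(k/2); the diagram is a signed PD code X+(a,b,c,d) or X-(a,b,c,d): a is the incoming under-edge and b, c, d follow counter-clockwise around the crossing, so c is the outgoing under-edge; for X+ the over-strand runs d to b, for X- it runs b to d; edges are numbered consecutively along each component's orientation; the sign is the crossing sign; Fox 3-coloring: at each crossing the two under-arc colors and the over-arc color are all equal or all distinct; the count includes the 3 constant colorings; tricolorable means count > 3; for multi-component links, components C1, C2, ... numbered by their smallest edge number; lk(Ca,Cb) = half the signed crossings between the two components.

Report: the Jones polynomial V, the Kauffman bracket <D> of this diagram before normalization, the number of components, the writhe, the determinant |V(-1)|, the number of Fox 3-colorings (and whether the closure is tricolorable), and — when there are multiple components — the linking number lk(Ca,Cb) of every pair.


V(x) = x + x^3 - x^4
bracket: A^-7 - A^-3 - A^5, w = +3
1 component, writhe +3, over 11 crossings
det 3, colorings 9 of 3^11 — tricolorable
observation: w = +3 shifts under R1 moves; the (-A^3)^(-3) factor cancels that in V


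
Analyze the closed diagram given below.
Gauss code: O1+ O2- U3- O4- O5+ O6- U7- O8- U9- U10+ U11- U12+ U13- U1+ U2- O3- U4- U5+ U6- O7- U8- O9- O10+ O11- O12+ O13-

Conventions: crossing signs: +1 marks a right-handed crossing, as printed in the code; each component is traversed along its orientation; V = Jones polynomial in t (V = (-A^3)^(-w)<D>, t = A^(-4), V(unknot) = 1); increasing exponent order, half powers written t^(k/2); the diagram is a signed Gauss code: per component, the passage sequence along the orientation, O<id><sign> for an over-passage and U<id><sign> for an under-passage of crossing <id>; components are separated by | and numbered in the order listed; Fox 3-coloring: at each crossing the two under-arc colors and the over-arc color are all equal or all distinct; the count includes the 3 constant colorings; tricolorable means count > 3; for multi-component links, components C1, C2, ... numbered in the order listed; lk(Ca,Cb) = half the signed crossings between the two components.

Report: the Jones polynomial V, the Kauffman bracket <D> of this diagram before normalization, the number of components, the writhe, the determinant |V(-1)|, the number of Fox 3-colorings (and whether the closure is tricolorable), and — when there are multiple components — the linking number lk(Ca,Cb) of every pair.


Jones polynomial: V(t) = -t^-7 + t^-6 - t^-5 + t^-4 + t^-2
<D> = -A^-7 - A + A^5 - A^9 + A^13; writhe -5
components 1, writhe -5 (13 crossings)
3-colorings: 3 of 3^13, det 5 — not tricolorable
note: det 5 = |V(-1)|; not divisible by 3, so not tricolorable


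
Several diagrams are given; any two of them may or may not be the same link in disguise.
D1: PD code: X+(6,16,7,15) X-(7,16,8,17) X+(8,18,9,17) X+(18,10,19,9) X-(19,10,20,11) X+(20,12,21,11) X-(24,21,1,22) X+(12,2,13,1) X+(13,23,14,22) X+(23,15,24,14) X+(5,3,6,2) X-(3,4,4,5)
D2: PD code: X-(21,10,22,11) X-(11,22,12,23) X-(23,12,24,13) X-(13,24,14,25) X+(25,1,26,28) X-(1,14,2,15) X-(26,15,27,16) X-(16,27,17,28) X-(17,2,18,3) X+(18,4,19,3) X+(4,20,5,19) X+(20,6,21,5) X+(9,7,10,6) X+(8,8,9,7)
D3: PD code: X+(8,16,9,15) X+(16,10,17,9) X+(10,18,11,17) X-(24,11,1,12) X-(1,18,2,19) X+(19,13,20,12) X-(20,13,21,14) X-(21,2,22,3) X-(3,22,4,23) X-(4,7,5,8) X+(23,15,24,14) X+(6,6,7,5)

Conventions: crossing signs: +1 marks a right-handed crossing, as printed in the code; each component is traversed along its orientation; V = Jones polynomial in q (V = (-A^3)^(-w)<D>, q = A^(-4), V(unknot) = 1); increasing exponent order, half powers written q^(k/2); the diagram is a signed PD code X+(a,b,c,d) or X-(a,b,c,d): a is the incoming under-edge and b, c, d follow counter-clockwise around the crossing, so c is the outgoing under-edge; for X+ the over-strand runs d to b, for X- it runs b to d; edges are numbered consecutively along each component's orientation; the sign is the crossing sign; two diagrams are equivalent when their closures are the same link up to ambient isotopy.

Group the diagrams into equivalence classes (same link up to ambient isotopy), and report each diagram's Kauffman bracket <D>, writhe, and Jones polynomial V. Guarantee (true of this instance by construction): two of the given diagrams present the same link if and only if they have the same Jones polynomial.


grouping into links: {D1} | {D2} | {D3}
V(D1) = q - q^2 + 2q^3 - q^4 + q^5 - q^6  (w +4, c 12, <D> = -A^-12 + A^-8 - A^-4 + 2 - A^4 + A^8)
V(D2) = -q^-6 + q^-5 - q^-4 + 2q^-3 - q^-2 + q^-1  (w -2, c 14, <D> = A^-2 - A^2 + 2A^6 - A^10 + A^14 - A^18)
V(D3) = -q^-3 + q^-2 - q^-1 + 3 - q + q^2 - q^3  (w 0, c 12, <D> = -A^-12 + A^-8 - A^-4 + 3 - A^4 + A^8 - A^12)
key observation: 3 classes among 3 diagrams; unequal V(q) rules out equality


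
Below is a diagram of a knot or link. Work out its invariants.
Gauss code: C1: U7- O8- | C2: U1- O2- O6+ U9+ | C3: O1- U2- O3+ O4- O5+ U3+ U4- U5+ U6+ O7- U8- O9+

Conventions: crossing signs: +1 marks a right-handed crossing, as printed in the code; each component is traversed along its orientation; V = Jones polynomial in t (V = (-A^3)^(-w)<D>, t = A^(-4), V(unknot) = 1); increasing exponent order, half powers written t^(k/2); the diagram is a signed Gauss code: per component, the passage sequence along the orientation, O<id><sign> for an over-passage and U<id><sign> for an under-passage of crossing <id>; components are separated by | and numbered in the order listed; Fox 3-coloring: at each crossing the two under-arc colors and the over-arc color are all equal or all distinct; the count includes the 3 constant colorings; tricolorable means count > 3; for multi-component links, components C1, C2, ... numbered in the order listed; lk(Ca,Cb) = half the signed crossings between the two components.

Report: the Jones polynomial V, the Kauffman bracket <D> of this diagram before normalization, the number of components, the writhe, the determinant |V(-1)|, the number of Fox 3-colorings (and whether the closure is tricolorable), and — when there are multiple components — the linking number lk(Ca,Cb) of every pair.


Jones polynomial: V(t) = t^-3 + t^-2 + t^-1 + 1
<D> = -A^-3 - A - A^5 - A^9; writhe -1
components 3, writhe -1 (9 crossings)
linking number lk(C1,C2) = 0
lk(C1,C3): -1
lk(C2,C3) = 0
3-colorings: 9 of 3^9, det 0 — tricolorable
note: det 0 = |V(-1)|; divisible by 3, so tricolorable


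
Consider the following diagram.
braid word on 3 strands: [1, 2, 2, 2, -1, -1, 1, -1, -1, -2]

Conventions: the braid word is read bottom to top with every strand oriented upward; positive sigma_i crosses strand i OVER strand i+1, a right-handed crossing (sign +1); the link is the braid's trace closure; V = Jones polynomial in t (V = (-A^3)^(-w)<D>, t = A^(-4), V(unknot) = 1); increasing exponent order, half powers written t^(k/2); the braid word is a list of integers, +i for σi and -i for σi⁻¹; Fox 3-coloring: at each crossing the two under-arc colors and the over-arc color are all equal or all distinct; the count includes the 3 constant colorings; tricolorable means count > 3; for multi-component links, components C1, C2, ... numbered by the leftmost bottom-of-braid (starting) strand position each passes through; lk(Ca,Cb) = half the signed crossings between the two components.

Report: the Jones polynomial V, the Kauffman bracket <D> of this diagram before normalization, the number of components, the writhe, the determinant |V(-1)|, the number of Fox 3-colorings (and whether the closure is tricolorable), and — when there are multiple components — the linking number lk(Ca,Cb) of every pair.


Jones polynomial: V(t) = -t^-3 + 2t^-2 - 2t^-1 + 3 - 2t + 2t^2 - t^3
<D> = -A^-12 + 2A^-8 - 2A^-4 + 3 - 2A^4 + 2A^8 - A^12; writhe 0
components 1, writhe 0 (10 crossings)
3-colorings: 3 of 3^10, det 13 — not tricolorable
note: V is palindromic (span 6, det 13): t -> 1/t fixes it; necessary, not sufficient, for amphichirality


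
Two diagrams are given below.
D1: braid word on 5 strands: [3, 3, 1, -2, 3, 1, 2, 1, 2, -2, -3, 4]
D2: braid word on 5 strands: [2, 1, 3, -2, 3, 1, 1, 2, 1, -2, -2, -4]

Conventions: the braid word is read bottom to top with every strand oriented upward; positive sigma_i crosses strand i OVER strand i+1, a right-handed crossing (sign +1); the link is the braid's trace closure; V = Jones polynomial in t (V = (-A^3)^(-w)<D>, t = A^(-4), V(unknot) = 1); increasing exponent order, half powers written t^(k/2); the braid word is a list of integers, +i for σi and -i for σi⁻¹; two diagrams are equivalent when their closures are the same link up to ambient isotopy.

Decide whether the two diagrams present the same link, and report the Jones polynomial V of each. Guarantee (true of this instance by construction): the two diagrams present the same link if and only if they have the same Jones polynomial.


equivalent: yes
V(D1) = t - t^2 + 2t^3 - t^4 + t^5 - t^6  (w +6, c 12, <D> = -A^-6 + A^-2 - A^2 + 2A^6 - A^10 + A^14)
D2 (bracket -A^-12 + A^-8 - A^-4 + 2 - A^4 + A^8; 12 crossings at w = +4): V = t - t^2 + 2t^3 - t^4 + t^5 - t^6
why: Markov moves rewrite D1 (12 crossings) into D2 (12)


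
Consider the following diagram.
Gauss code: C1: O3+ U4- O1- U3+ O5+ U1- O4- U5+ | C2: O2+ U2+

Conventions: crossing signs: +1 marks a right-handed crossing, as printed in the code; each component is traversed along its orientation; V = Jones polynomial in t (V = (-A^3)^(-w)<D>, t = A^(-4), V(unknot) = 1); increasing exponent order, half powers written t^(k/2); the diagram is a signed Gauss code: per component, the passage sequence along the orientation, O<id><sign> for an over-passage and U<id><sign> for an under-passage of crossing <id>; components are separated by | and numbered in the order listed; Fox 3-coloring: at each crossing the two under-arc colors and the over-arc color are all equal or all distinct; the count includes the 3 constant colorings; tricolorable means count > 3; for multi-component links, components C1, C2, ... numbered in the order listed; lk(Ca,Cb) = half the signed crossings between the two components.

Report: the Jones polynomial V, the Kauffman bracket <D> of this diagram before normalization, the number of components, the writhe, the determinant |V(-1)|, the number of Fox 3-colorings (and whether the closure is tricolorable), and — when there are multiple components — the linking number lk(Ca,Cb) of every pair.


V = -t^(-5/2) - t^(5/2)
<D> = A^-7 + A^13 (w = +1)
2 components over 5 crossings, w = +1
lk(C1,C2): 0
9 Fox colorings among 3^5, |V(-1)| = 0: tricolorable
why: V is palindromic (span 5, det 0): t -> 1/t fixes it; necessary, not sufficient, for amphichirality


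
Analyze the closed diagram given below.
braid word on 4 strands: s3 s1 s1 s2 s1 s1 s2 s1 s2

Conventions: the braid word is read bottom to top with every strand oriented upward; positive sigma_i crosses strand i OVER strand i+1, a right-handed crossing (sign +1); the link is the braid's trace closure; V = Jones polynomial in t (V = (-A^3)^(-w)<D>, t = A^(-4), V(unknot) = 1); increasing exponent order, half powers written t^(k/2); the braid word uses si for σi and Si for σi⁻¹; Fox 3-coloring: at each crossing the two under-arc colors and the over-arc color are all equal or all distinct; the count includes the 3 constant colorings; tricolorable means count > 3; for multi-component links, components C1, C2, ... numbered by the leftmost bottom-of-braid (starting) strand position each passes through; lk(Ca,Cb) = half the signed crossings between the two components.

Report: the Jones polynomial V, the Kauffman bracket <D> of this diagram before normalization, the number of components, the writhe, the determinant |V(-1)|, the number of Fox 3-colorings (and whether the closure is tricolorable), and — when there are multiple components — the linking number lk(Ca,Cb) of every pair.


V = t^3 + t^5 - t^8
<D> = A^-5 - A^7 - A^15 (w = +9)
1 component over 9 crossings, w = +9
9 Fox colorings among 3^9, |V(-1)| = 3: tricolorable
why: the span of V is 5, forcing >= 5 crossings in any diagram


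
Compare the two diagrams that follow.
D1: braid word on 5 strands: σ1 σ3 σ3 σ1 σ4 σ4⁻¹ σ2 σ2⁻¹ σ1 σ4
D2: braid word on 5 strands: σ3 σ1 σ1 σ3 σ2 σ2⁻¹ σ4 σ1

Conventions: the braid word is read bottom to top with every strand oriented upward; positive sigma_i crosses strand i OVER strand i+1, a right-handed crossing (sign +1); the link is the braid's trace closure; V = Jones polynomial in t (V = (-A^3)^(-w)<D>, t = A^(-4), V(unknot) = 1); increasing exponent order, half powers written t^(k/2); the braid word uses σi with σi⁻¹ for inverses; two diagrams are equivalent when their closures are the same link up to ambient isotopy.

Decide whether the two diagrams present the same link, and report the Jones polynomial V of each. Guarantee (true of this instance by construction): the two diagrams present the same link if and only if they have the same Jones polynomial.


equivalent: yes
D1 (bracket -A^-10 + A^2 + 2A^6 + A^10 + A^14; 10 crossings at w = +6): V = t + t^2 + 2t^3 + t^4 - t^7
D2 (bracket -A^-10 + A^2 + 2A^6 + A^10 + A^14; 8 crossings at w = +6): V = t + t^2 + 2t^3 + t^4 - t^7
key observation: one V(t) for all 2 diagrams — one class (guaranteed)


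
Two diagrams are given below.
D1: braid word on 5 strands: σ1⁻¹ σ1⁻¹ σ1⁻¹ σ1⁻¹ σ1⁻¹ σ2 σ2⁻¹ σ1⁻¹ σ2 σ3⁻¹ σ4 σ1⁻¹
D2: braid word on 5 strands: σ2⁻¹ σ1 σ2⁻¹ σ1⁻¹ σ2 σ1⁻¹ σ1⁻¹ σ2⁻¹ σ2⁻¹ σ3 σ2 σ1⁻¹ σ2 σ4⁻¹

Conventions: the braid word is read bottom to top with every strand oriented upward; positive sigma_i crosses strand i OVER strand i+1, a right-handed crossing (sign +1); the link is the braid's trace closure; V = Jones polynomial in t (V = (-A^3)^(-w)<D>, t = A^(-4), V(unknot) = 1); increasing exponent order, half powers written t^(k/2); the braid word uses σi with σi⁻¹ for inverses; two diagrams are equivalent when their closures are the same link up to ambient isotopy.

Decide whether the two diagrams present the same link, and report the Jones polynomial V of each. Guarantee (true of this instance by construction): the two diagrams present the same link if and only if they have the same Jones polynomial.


same link: no
V(D1) = -t^-10 + t^-9 - t^-8 + t^-7 - t^-6 + t^-5 + t^-3  [12 crossings, <D> = A^-6 + A^2 - A^6 + A^10 - A^14 + A^18 - A^22, w = -6]
D2 (bracket A^-8 - A^-4 + 2 - A^4 + A^8 - A^12; 14 crossings at w = -4): V = -t^-6 + t^-5 - t^-4 + 2t^-3 - t^-2 + t^-1
note: comparing 2 Jones polynomials yields 2 groups


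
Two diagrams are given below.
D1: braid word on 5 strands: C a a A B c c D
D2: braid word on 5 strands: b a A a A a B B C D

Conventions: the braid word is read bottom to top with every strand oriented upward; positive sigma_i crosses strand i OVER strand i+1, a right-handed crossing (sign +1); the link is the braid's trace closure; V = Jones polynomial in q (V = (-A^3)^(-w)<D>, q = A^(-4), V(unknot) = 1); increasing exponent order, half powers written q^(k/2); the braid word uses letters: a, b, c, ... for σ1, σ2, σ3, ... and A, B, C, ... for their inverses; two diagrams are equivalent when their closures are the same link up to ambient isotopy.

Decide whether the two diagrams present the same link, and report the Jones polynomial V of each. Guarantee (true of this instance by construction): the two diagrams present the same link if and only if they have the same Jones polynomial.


equivalent: yes
D1 (bracket 1; 8 crossings at w = 0): V = 1
V(D2) = 1  (w -2, c 10, <D> = A^-6)
key observation: all 2 diagrams share one V(q), hence one class


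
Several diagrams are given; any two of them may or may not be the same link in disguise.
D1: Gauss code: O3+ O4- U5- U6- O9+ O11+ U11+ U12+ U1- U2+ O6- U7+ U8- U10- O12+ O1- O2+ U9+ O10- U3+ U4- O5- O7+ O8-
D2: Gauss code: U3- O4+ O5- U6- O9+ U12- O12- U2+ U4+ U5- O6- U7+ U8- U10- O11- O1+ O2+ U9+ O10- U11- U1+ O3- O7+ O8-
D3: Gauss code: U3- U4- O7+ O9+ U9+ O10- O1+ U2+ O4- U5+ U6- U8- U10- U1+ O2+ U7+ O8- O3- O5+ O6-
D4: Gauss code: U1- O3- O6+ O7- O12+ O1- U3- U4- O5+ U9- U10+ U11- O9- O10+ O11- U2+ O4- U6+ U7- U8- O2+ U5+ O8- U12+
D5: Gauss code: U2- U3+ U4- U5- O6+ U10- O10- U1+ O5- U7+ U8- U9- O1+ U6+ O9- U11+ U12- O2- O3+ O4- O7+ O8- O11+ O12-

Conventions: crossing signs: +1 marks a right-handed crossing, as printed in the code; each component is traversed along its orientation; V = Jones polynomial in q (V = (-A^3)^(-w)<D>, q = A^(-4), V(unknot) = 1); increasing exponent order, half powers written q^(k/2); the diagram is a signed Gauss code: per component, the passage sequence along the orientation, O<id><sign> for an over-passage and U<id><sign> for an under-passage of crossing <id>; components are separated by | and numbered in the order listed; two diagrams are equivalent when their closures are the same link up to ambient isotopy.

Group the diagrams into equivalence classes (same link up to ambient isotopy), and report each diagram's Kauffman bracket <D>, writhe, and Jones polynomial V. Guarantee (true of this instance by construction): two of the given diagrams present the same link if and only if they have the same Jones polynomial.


grouping into links: {D1, D2, D3, D4, D5}
V(D1) = q^-2 - q^-1 + 1 - q + q^2  (w 0, c 12, <D> = A^-8 - A^-4 + 1 - A^4 + A^8)
V(D2) = q^-2 - q^-1 + 1 - q + q^2  [12 crossings, <D> = A^-14 - A^-10 + A^-6 - A^-2 + A^2, w = -2]
V(D3) = q^-2 - q^-1 + 1 - q + q^2  [10 crossings, <D> = A^-8 - A^-4 + 1 - A^4 + A^8, w = 0]
D4 (bracket A^-14 - A^-10 + A^-6 - A^-2 + A^2; 12 crossings at w = -2): V = q^-2 - q^-1 + 1 - q + q^2
D5 (bracket A^-14 - A^-10 + A^-6 - A^-2 + A^2; 12 crossings at w = -2): V = q^-2 - q^-1 + 1 - q + q^2
why: all 5 diagrams share one V(q), hence one class


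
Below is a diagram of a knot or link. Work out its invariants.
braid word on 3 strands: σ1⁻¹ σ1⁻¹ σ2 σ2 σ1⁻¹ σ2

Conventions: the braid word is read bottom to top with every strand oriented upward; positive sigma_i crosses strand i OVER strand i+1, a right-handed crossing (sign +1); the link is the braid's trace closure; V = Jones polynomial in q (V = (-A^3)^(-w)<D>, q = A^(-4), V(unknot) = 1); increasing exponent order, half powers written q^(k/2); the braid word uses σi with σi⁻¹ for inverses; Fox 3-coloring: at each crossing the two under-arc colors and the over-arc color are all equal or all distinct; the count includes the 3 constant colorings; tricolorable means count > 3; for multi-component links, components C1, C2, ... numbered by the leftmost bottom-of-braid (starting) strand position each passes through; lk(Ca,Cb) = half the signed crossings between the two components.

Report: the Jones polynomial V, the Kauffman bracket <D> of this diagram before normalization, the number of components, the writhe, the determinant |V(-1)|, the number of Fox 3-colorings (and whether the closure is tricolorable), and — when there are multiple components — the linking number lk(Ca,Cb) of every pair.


V = -q^-3 + 2q^-2 - 2q^-1 + 3 - 2q + 2q^2 - q^3
<D> = -A^-12 + 2A^-8 - 2A^-4 + 3 - 2A^4 + 2A^8 - A^12 (w = 0)
1 component over 6 crossings, w = 0
3 Fox colorings among 3^6, |V(-1)| = 13: not tricolorable
why: w = 0 shifts under R1 moves; the (-A^3)^(0) factor cancels that in V


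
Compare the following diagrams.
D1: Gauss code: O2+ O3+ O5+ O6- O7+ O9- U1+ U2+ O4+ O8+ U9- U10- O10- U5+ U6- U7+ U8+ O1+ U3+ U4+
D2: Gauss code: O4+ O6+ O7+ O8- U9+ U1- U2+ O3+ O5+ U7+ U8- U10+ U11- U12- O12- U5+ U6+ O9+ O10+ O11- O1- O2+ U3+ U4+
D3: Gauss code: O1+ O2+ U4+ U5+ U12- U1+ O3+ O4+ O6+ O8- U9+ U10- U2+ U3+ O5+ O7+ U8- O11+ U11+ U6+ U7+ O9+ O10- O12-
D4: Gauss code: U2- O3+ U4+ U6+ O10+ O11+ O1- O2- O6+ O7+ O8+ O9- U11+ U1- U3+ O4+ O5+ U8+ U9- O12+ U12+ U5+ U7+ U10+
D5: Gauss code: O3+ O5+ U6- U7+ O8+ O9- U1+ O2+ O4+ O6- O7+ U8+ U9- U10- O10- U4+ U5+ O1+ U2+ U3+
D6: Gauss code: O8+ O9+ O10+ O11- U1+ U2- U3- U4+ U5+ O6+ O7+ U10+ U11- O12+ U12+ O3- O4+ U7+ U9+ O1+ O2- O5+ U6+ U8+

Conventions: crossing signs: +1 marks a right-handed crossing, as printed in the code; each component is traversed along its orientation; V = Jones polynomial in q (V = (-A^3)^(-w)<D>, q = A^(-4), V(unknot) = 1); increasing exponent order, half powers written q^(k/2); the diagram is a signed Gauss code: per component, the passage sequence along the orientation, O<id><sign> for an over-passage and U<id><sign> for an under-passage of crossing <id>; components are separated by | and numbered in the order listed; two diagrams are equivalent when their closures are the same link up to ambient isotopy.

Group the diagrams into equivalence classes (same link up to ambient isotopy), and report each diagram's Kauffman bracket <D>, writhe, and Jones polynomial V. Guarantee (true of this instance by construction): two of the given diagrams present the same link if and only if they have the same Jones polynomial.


equivalence classes: {D1, D2, D3, D4, D5, D6}
D1 (bracket -A^-4 + 1 + A^8; 10 crossings at w = +4): V = q + q^3 - q^4
V(D2) = q + q^3 - q^4  [12 crossings, <D> = -A^-4 + 1 + A^8, w = +4]
V(D3) = q + q^3 - q^4  (w +6, c 12, <D> = -A^2 + A^6 + A^14)
V(D4) = q + q^3 - q^4  [12 crossings, <D> = -A^2 + A^6 + A^14, w = +6]
V(D5) = q + q^3 - q^4  (w +4, c 10, <D> = -A^-4 + 1 + A^8)
V(D6) = q + q^3 - q^4  [12 crossings, <D> = -A^2 + A^6 + A^14, w = +6]
key observation: one V(q) for all 6 diagrams — one class (guaranteed)
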